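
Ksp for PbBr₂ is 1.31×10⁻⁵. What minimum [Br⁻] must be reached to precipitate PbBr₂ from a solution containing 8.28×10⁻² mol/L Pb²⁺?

A salt starts to precipitate once the ion product Q reaches its Ksp.
PbBr₂(s) ⇌ Pb²⁺(aq) + 2 Br⁻(aq)
Ksp = [Pb²⁺][Br⁻]^2 = [Br⁻]^2(8.28×10⁻²)
[Br⁻]^2 = 1.31×10⁻⁵ / (8.28×10⁻²) = 1.58×10⁻⁴
[Br⁻] = 1.26×10⁻² mol/L

1.26×10⁻² M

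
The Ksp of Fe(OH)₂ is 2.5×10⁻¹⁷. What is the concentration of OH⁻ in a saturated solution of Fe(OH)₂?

3.7×10⁻⁶ M

Fe(OH)₂(s) ⇌ Fe²⁺(aq) + 2 OH⁻(aq)
If s mol/L of Fe(OH)₂ dissolves, [Fe²⁺] = s and [OH⁻] = 2s.
Ksp = [Fe²⁺][OH⁻]^2 = s · (2s)^2 = 4s^3 = 2.5×10⁻¹⁷
s = 1.8×10⁻⁶ M
[OH⁻] = 2s = 3.7×10⁻⁶ M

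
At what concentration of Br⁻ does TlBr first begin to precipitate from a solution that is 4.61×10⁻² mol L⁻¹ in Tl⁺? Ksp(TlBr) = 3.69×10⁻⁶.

8.00×10⁻⁵ M

Precipitation of each salt begins when its ion product equals Ksp.
TlBr(s) ⇌ Tl⁺(aq) + Br⁻(aq)
Ksp = [Tl⁺][Br⁻] = [Br⁻](4.61×10⁻²)
[Br⁻] = 3.69×10⁻⁶ / (4.61×10⁻²) = 8.00×10⁻⁵
[Br⁻] = 8.00×10⁻⁵ mol L⁻¹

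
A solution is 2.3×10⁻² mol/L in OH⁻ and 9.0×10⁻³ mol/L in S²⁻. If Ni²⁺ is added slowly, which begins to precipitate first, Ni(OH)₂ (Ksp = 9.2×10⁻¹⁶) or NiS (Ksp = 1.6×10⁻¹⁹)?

NiS

The threshold for precipitation is Q = Ksp.
For Ni(OH)₂: [Ni²⁺] = (Ksp/[OH⁻]^2) = 1.7×10⁻¹² mol/L
For NiS: [Ni²⁺] = (Ksp/[S²⁻]) = 1.8×10⁻¹⁷ mol/L
The smaller threshold [Ni²⁺] is reached first, so NiS precipitates first.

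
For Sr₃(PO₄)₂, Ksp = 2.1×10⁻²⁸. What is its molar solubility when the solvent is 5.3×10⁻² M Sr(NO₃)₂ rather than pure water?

5.9×10⁻¹³ M

Sr₃(PO₄)₂(s) ⇌ 3 Sr²⁺(aq) + 2 PO₄³⁻(aq)
Sr²⁺ is already present at 5.3×10⁻² M. If s mol/L of Sr₃(PO₄)₂ dissolves, [PO₄³⁻] = 2s while [Sr²⁺] ≈ 5.3×10⁻² M.
Ksp = [Sr²⁺]^3[PO₄³⁻]^2 = (5.3×10⁻²)^3(2s)^2
(2s)^2 = 2.1×10⁻²⁸ / (5.3×10⁻²)^3 = 1.4×10⁻²⁴
s = 5.9×10⁻¹³ M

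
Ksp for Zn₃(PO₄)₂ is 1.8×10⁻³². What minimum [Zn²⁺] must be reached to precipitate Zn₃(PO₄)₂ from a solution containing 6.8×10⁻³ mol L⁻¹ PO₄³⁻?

The threshold for precipitation is Q = Ksp.
Zn₃(PO₄)₂(s) ⇌ 3 Zn²⁺(aq) + 2 PO₄³⁻(aq)
Ksp = [Zn²⁺]^3[PO₄³⁻]^2 = [Zn²⁺]^3(6.8×10⁻³)^2
[Zn²⁺]^3 = 1.8×10⁻³² / (6.8×10⁻³)^2 = 3.9×10⁻²⁸
[Zn²⁺] = 7.3×10⁻¹⁰ mol L⁻¹

7.3×10⁻¹⁰ M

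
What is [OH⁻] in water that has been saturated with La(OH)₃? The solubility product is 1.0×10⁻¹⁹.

La(OH)₃(s) ⇌ La³⁺(aq) + 3 OH⁻(aq)
Let s be the molar solubility. Then [La³⁺] = s and [OH⁻] = 3s.
Ksp = [La³⁺][OH⁻]^3 = s · (3s)^3 = 27s^4 = 1.0×10⁻¹⁹
s = 7.8×10⁻⁶ M
[OH⁻] = 3s = 2.3×10⁻⁵ M

2.3×10⁻⁵ M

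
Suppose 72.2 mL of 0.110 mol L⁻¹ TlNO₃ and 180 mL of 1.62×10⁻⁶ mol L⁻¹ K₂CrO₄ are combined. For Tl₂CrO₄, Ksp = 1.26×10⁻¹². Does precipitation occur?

Yes

The combined volume is 252.2 mL.
[Tl⁺] = (0.110)(72.2)/252.2 = 3.15×10⁻² mol L⁻¹
[CrO₄²⁻] = (1.62×10⁻⁶)(180)/252.2 = 1.16×10⁻⁶ mol L⁻¹
Q = [Tl⁺]^2[CrO₄²⁻] = 1.15×10⁻⁹
Since Q (1.15×10⁻⁹) exceeds Ksp (1.26×10⁻¹²), Tl₂CrO₄ will precipitate.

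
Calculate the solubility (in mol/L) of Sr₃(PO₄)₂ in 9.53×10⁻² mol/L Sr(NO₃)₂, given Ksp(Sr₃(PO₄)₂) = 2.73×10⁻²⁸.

Sr₃(PO₄)₂(s) ⇌ 3 Sr²⁺(aq) + 2 PO₄³⁻(aq)
Sr²⁺ is already present at 9.53×10⁻² mol/L. If s mol/L of Sr₃(PO₄)₂ dissolves, [PO₄³⁻] = 2s while [Sr²⁺] ≈ 9.53×10⁻² mol/L.
Ksp = [Sr²⁺]^3[PO₄³⁻]^2 = (9.53×10⁻²)^3(2s)^2
(2s)^2 = 2.73×10⁻²⁸ / (9.53×10⁻²)^3 = 3.15×10⁻²⁵
s = 2.81×10⁻¹³ mol/L

2.81×10⁻¹³ M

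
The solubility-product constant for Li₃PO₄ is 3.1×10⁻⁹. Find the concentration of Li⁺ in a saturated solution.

9.8×10⁻³ M

Li₃PO₄(s) ⇌ 3 Li⁺(aq) + PO₄³⁻(aq)
If s mol/L of Li₃PO₄ dissolves, [Li⁺] = 3s and [PO₄³⁻] = s.
Ksp = [Li⁺]^3[PO₄³⁻] = (3s)^3 · s = 27s^4 = 3.1×10⁻⁹
s = 3.3×10⁻³ mol/L
[Li⁺] = 3s = 9.8×10⁻³ mol/L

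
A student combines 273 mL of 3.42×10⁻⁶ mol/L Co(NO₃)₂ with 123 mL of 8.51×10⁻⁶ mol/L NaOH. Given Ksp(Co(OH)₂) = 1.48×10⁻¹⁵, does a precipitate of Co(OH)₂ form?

No

The combined volume is 396 mL.
[Co²⁺] = (3.42×10⁻⁶)(273)/396 = 2.36×10⁻⁶ mol/L
[OH⁻] = (8.51×10⁻⁶)(123)/396 = 2.64×10⁻⁶ mol/L
Q = [Co²⁺][OH⁻]^2 = 1.65×10⁻¹⁷
Since Q (1.65×10⁻¹⁷) is less than Ksp (1.48×10⁻¹⁵), no Co(OH)₂ precipitates.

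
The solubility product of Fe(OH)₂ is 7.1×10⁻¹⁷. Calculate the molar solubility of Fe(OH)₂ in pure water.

2.6×10⁻⁶ M

Fe(OH)₂(s) ⇌ Fe²⁺(aq) + 2 OH⁻(aq)
Let s be the molar solubility. Then [Fe²⁺] = s and [OH⁻] = 2s.
Ksp = [Fe²⁺][OH⁻]^2 = s · (2s)^2 = 4s^3
4s^3 = 7.1×10⁻¹⁷  ⇒  s^3 = 1.8×10⁻¹⁷
s = (1.8×10⁻¹⁷)^(1/3) = 2.6×10⁻⁶ M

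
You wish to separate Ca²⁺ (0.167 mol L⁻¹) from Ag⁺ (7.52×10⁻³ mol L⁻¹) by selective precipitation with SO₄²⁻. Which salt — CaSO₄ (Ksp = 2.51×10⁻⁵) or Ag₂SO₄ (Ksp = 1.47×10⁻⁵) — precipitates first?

CaSO₄

The threshold for precipitation is Q = Ksp.
For CaSO₄: [SO₄²⁻] = (Ksp/[Ca²⁺]) = 1.50×10⁻⁴ mol L⁻¹
For Ag₂SO₄: [SO₄²⁻] = (Ksp/[Ag⁺]^2) = 0.260 mol L⁻¹
The smaller threshold [SO₄²⁻] is reached first, so CaSO₄ precipitates first.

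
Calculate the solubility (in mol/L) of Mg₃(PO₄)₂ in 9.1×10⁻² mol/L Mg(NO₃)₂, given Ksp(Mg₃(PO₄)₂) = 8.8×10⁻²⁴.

Mg₃(PO₄)₂(s) ⇌ 3 Mg²⁺(aq) + 2 PO₄³⁻(aq)
The solution already contains Mg²⁺ at 9.1×10⁻² mol/L. Let s be the molar solubility of Mg₃(PO₄)₂.
[Mg²⁺] ≈ 9.1×10⁻² mol/L (common ion dominates); [PO₄³⁻] = 2s.
Ksp = [Mg²⁺]^3[PO₄³⁻]^2 = (9.1×10⁻²)^3(2s)^2
(2s)^2 = 8.8×10⁻²⁴ / (9.1×10⁻²)^3 = 1.2×10⁻²⁰
s = 5.4×10⁻¹¹ mol/L

5.4×10⁻¹¹ M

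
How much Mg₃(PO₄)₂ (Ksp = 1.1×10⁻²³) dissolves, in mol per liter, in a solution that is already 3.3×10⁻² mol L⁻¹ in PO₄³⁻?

Mg₃(PO₄)₂(s) ⇌ 3 Mg²⁺(aq) + 2 PO₄³⁻(aq)
PO₄³⁻ is already present at 3.3×10⁻² mol L⁻¹. If s mol/L of Mg₃(PO₄)₂ dissolves, [Mg²⁺] = 3s while [PO₄³⁻] ≈ 3.3×10⁻² mol L⁻¹.
Ksp = [Mg²⁺]^3[PO₄³⁻]^2 = (3s)^3(3.3×10⁻²)^2
(3s)^3 = 1.1×10⁻²³ / (3.3×10⁻²)^2 = 1.0×10⁻²⁰
s = 7.2×10⁻⁸ mol L⁻¹

7.2×10⁻⁸ M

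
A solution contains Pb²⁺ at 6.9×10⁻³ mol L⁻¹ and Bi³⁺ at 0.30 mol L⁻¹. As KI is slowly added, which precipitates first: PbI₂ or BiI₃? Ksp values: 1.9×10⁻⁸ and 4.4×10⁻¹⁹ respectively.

Precipitation of each salt begins when its ion product equals Ksp.
For PbI₂: [I⁻] = (Ksp/[Pb²⁺])^(1/2) = 1.7×10⁻³ mol L⁻¹
For BiI₃: [I⁻] = (Ksp/[Bi³⁺])^(1/3) = 1.1×10⁻⁶ mol L⁻¹
The smaller threshold [I⁻] is reached first, so BiI₃ precipitates first.

BiI₃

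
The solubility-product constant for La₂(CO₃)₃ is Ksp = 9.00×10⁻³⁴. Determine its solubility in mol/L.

La₂(CO₃)₃(s) ⇌ 2 La³⁺(aq) + 3 CO₃²⁻(aq)
If s mol/L of La₂(CO₃)₃ dissolves, [La³⁺] = 2s and [CO₃²⁻] = 3s.
Ksp = [La³⁺]^2[CO₃²⁻]^3 = (2s)^2 · (3s)^3 = 108s^5
108s^5 = 9.00×10⁻³⁴  ⇒  s^5 = 8.33×10⁻³⁶
Taking the 5th root, s = 9.64×10⁻⁸ mol/L.

9.64×10⁻⁸ M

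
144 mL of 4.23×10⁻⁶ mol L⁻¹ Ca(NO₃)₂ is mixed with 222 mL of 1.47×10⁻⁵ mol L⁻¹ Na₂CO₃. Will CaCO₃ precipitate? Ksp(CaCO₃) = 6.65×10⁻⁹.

After mixing, V = 144 mL + 222 mL = 366 mL.
[Ca²⁺] = (4.23×10⁻⁶)(144)/366 = 1.66×10⁻⁶ mol L⁻¹
[CO₃²⁻] = (1.47×10⁻⁵)(222)/366 = 8.92×10⁻⁶ mol L⁻¹
Q = [Ca²⁺][CO₃²⁻] = 1.48×10⁻¹¹
Q = 1.48×10⁻¹¹ < Ksp = 6.65×10⁻⁹, so the solution is unsaturated and no precipitate forms.

No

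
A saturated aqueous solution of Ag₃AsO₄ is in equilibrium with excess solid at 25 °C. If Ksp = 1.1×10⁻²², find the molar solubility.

1.4×10⁻⁶ M

Ag₃AsO₄(s) ⇌ 3 Ag⁺(aq) + AsO₄³⁻(aq)
Call the molar solubility s, so that [Ag⁺] = 3s and [AsO₄³⁻] = s.
Ksp = [Ag⁺]^3[AsO₄³⁻] = (3s)^3 · s = 27s^4
27s^4 = 1.1×10⁻²²  ⇒  s^4 = 4.1×10⁻²⁴
Taking the 4th root, s = 1.4×10⁻⁶ mol L⁻¹.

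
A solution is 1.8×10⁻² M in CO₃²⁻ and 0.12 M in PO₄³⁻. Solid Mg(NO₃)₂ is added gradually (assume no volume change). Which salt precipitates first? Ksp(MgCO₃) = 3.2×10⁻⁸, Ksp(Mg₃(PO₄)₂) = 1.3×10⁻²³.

Precipitation of each salt begins when its ion product equals Ksp.
For MgCO₃: [Mg²⁺] = (Ksp/[CO₃²⁻]) = 1.8×10⁻⁶ M
For Mg₃(PO₄)₂: [Mg²⁺] = (Ksp/[PO₄³⁻]^2)^(1/3) = 9.7×10⁻⁸ M
Mg₃(PO₄)₂ requires the lower [Mg²⁺], so it precipitates first.

Mg₃(PO₄)₂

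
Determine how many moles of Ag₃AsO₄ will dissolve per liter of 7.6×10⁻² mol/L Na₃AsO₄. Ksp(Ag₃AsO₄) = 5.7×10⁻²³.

Ag₃AsO₄(s) ⇌ 3 Ag⁺(aq) + AsO₄³⁻(aq)
Let s be the solubility of Ag₃AsO₄ here. The common ion gives [AsO₄³⁻] ≈ 7.6×10⁻² mol/L, and [Ag⁺] = 3s.
Ksp = [Ag⁺]^3[AsO₄³⁻] = (3s)^3(7.6×10⁻²)
(3s)^3 = 5.7×10⁻²³ / (7.6×10⁻²) = 7.5×10⁻²²
s = 3.0×10⁻⁸ mol/L

3.0×10⁻⁸ M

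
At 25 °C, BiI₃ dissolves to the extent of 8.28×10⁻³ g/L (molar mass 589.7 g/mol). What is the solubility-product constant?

Ksp = 1.05×10⁻¹⁸

Convert to molarity: s = 8.28×10⁻³ / 589.7 = 1.4041×10⁻⁵ mol/L
BiI₃(s) ⇌ Bi³⁺(aq) + 3 I⁻(aq)
If s mol/L of BiI₃ dissolves, [Bi³⁺] = s and [I⁻] = 3s.
Ksp = [Bi³⁺][I⁻]^3 = s · (3s)^3 = 27s^4
Ksp = 27 × (1.4041×10⁻⁵)^4 = 1.05×10⁻¹⁸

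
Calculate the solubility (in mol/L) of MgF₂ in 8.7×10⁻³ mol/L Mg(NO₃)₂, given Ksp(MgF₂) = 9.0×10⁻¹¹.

5.1×10⁻⁵ M

MgF₂(s) ⇌ Mg²⁺(aq) + 2 F⁻(aq)
The solution already contains Mg²⁺ at 8.7×10⁻³ mol/L. Let s be the molar solubility of MgF₂.
[Mg²⁺] ≈ 8.7×10⁻³ mol/L (common ion dominates); [F⁻] = 2s.
Ksp = [Mg²⁺][F⁻]^2 = (8.7×10⁻³)(2s)^2
(2s)^2 = 9.0×10⁻¹¹ / (8.7×10⁻³) = 1.0×10⁻⁸
s = 5.1×10⁻⁵ mol/L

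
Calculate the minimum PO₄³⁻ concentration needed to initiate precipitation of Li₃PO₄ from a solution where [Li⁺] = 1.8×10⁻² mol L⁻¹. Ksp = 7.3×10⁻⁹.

1.3×10⁻³ M

A salt starts to precipitate once the ion product Q reaches its Ksp.
Li₃PO₄(s) ⇌ 3 Li⁺(aq) + PO₄³⁻(aq)
Ksp = [Li⁺]^3[PO₄³⁻] = [PO₄³⁻](1.8×10⁻²)^3
[PO₄³⁻] = 7.3×10⁻⁹ / (1.8×10⁻²)^3 = 1.3×10⁻³
[PO₄³⁻] = 1.3×10⁻³ mol L⁻¹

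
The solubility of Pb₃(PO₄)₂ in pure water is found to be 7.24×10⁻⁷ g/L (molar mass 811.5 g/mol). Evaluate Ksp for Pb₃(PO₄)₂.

s = (7.24×10⁻⁷ g L⁻¹)/(811.5 g mol⁻¹) = 8.9217×10⁻¹⁰ M
Pb₃(PO₄)₂(s) ⇌ 3 Pb²⁺(aq) + 2 PO₄³⁻(aq)
If s mol/L of Pb₃(PO₄)₂ dissolves, [Pb²⁺] = 3s and [PO₄³⁻] = 2s.
Ksp = [Pb²⁺]^3[PO₄³⁻]^2 = (3s)^3 · (2s)^2 = 108s^5
Ksp = 108 × (8.9217×10⁻¹⁰)^5 = 6.10×10⁻⁴⁴

Ksp = 6.10×10⁻⁴⁴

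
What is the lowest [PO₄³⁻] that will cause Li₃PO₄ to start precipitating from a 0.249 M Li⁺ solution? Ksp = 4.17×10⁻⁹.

2.70×10⁻⁷ M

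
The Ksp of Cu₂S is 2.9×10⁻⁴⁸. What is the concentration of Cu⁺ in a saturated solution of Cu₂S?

1.8×10⁻¹⁶ M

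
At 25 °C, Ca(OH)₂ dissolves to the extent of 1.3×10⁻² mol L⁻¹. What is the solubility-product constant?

Ca(OH)₂(s) ⇌ Ca²⁺(aq) + 2 OH⁻(aq)
If s mol/L of Ca(OH)₂ dissolves, [Ca²⁺] = s and [OH⁻] = 2s.
Ksp = [Ca²⁺][OH⁻]^2 = s · (2s)^2 = 4s^3
Ksp = 4 × (1.3×10⁻²)^3 = 8.8×10⁻⁶

Ksp = 8.8×10⁻⁶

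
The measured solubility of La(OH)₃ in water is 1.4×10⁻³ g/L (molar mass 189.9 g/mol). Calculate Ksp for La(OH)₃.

Ksp = 8.0×10⁻²⁰

Convert to molarity: s = 1.4×10⁻³ / 189.9 = 7.372×10⁻⁶ mol/L
La(OH)₃(s) ⇌ La³⁺(aq) + 3 OH⁻(aq)
For each mole of La(OH)₃ that dissolves per liter, [La³⁺] = s and [OH⁻] = 3s; let s denote this solubility.
Ksp = [La³⁺][OH⁻]^3 = s · (3s)^3 = 27s^4
Ksp = 27 × (7.372×10⁻⁶)^4 = 8.0×10⁻²⁰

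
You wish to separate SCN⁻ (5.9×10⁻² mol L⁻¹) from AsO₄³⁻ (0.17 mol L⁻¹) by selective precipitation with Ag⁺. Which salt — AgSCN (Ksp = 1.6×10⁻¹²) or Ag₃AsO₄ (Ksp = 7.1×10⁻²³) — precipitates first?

A salt starts to precipitate once the ion product Q reaches its Ksp.
For AgSCN: [Ag⁺] = (Ksp/[SCN⁻]) = 2.7×10⁻¹¹ mol L⁻¹
For Ag₃AsO₄: [Ag⁺] = (Ksp/[AsO₄³⁻])^(1/3) = 7.5×10⁻⁸ mol L⁻¹
AgSCN requires the lower [Ag⁺], so it precipitates first.

AgSCN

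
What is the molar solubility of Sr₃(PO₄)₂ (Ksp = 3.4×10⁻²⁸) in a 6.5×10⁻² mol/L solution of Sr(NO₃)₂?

Sr₃(PO₄)₂(s) ⇌ 3 Sr²⁺(aq) + 2 PO₄³⁻(aq)
Let s be the solubility of Sr₃(PO₄)₂ here. The common ion gives [Sr²⁺] ≈ 6.5×10⁻² mol/L, and [PO₄³⁻] = 2s.
Ksp = [Sr²⁺]^3[PO₄³⁻]^2 = (6.5×10⁻²)^3(2s)^2
(2s)^2 = 3.4×10⁻²⁸ / (6.5×10⁻²)^3 = 1.2×10⁻²⁴
s = 5.6×10⁻¹³ mol/L

5.6×10⁻¹³ M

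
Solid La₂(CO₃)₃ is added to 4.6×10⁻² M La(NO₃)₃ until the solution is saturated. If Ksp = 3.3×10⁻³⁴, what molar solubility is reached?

1.8×10⁻¹¹ M

La₂(CO₃)₃(s) ⇌ 2 La³⁺(aq) + 3 CO₃²⁻(aq)
With La³⁺ already at 4.6×10⁻² M and s small, take [La³⁺] ≈ 4.6×10⁻² M and [CO₃²⁻] = 3s.
Ksp = [La³⁺]^2[CO₃²⁻]^3 = (4.6×10⁻²)^2(3s)^3
(3s)^3 = 3.3×10⁻³⁴ / (4.6×10⁻²)^2 = 1.6×10⁻³¹
s = 1.8×10⁻¹¹ M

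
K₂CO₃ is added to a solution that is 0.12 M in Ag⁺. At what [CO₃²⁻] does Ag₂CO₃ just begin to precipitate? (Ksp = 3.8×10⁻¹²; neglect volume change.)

2.6×10⁻¹⁰ M

Precipitation begins when Q = Ksp.
Ag₂CO₃(s) ⇌ 2 Ag⁺(aq) + CO₃²⁻(aq)
Ksp = [Ag⁺]^2[CO₃²⁻] = [CO₃²⁻](0.12)^2
[CO₃²⁻] = 3.8×10⁻¹² / (0.12)^2 = 2.6×10⁻¹⁰
[CO₃²⁻] = 2.6×10⁻¹⁰ M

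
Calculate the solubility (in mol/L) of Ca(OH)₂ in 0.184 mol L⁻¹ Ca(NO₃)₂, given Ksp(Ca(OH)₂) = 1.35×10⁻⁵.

4.28×10⁻³ M

Ca(OH)₂(s) ⇌ Ca²⁺(aq) + 2 OH⁻(aq)
Let s be the solubility of Ca(OH)₂ here. The common ion gives [Ca²⁺] ≈ 0.184 mol L⁻¹, and [OH⁻] = 2s.
Ksp = [Ca²⁺][OH⁻]^2 = (0.184)(2s)^2
(2s)^2 = 1.35×10⁻⁵ / (0.184) = 7.34×10⁻⁵
s = 4.28×10⁻³ mol L⁻¹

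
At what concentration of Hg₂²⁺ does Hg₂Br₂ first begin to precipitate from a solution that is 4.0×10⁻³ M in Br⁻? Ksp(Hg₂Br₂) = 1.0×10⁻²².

A salt starts to precipitate once the ion product Q reaches its Ksp.
Hg₂Br₂(s) ⇌ Hg₂²⁺(aq) + 2 Br⁻(aq)
Ksp = [Hg₂²⁺][Br⁻]^2 = [Hg₂²⁺](4.0×10⁻³)^2
[Hg₂²⁺] = 1.0×10⁻²² / (4.0×10⁻³)^2 = 6.3×10⁻¹⁸
[Hg₂²⁺] = 6.3×10⁻¹⁸ M

6.3×10⁻¹⁸ M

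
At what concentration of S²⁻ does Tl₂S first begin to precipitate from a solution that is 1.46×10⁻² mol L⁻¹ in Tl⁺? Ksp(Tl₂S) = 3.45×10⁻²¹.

1.62×10⁻¹⁷ M

A salt starts to precipitate once the ion product Q reaches its Ksp.
Tl₂S(s) ⇌ 2 Tl⁺(aq) + S²⁻(aq)
Ksp = [Tl⁺]^2[S²⁻] = [S²⁻](1.46×10⁻²)^2
[S²⁻] = 3.45×10⁻²¹ / (1.46×10⁻²)^2 = 1.62×10⁻¹⁷
[S²⁻] = 1.62×10⁻¹⁷ mol L⁻¹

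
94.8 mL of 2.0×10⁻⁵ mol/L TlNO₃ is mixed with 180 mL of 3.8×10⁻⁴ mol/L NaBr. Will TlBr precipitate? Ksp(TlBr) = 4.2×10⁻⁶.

No

After mixing, V = 94.8 mL + 180 mL = 274.8 mL.
[Tl⁺] = (2.0×10⁻⁵)(94.8)/274.8 = 6.9×10⁻⁶ mol/L
[Br⁻] = (3.8×10⁻⁴)(180)/274.8 = 2.5×10⁻⁴ mol/L
Q = [Tl⁺][Br⁻] = 1.7×10⁻⁹
Q < Ksp (1.7×10⁻⁹ vs 4.2×10⁻⁶); the solution remains unsaturated and no precipitate forms.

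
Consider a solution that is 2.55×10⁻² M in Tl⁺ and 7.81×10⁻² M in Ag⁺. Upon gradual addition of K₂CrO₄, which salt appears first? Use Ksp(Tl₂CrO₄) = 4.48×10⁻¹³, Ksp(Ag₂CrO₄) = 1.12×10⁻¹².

Ag₂CrO₄

A salt starts to precipitate once the ion product Q reaches its Ksp.
For Tl₂CrO₄: [CrO₄²⁻] = (Ksp/[Tl⁺]^2) = 6.89×10⁻¹⁰ M
For Ag₂CrO₄: [CrO₄²⁻] = (Ksp/[Ag⁺]^2) = 1.84×10⁻¹⁰ M
Ag₂CrO₄ requires the lower [CrO₄²⁻], so it precipitates first.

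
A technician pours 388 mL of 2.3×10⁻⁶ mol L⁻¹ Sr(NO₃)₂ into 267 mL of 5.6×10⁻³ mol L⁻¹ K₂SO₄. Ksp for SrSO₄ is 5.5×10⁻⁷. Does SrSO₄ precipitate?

Total volume after mixing = 388 + 267 = 655 mL.
[Sr²⁺] = (2.3×10⁻⁶)(388)/655 = 1.4×10⁻⁶ mol L⁻¹
[SO₄²⁻] = (5.6×10⁻³)(267)/655 = 2.3×10⁻³ mol L⁻¹
Q = [Sr²⁺][SO₄²⁻] = 3.1×10⁻⁹
Q = 3.1×10⁻⁹ < Ksp = 5.5×10⁻⁷, so the solution is unsaturated and no precipitate forms.

No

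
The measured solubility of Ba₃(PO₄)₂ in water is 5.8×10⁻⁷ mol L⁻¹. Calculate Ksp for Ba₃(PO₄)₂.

Ksp = 7.1×10⁻³⁰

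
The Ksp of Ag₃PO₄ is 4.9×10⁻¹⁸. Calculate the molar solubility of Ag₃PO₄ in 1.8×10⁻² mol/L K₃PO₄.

2.2×10⁻⁶ M

Ag₃PO₄(s) ⇌ 3 Ag⁺(aq) + PO₄³⁻(aq)
With PO₄³⁻ already at 1.8×10⁻² mol/L and s small, take [PO₄³⁻] ≈ 1.8×10⁻² mol/L and [Ag⁺] = 3s.
Ksp = [Ag⁺]^3[PO₄³⁻] = (3s)^3(1.8×10⁻²)
(3s)^3 = 4.9×10⁻¹⁸ / (1.8×10⁻²) = 2.7×10⁻¹⁶
s = 2.2×10⁻⁶ mol/L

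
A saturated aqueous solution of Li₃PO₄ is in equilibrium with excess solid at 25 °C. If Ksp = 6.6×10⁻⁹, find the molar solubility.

4.0×10⁻³ M

Li₃PO₄(s) ⇌ 3 Li⁺(aq) + PO₄³⁻(aq)
Call the molar solubility s, so that [Li⁺] = 3s and [PO₄³⁻] = s.
Ksp = [Li⁺]^3[PO₄³⁻] = (3s)^3 · s = 27s^4
27s^4 = 6.6×10⁻⁹  ⇒  s^4 = 2.4×10⁻¹⁰
s = (2.4×10⁻¹⁰)^(1/4) = 4.0×10⁻³ mol/L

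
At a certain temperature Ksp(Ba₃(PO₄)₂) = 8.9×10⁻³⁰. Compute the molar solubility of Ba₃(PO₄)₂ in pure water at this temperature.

6.1×10⁻⁷ M

Ba₃(PO₄)₂(s) ⇌ 3 Ba²⁺(aq) + 2 PO₄³⁻(aq)
With molar solubility s: [Ba²⁺] = 3s, [PO₄³⁻] = 2s.
Ksp = [Ba²⁺]^3[PO₄³⁻]^2 = (3s)^3 · (2s)^2 = 108s^5
108s^5 = 8.9×10⁻³⁰  ⇒  s^5 = 8.2×10⁻³²
Taking the 5th root, s = 6.1×10⁻⁷ M.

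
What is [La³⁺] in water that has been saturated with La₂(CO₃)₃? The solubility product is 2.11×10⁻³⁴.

1.44×10⁻⁷ M

La₂(CO₃)₃(s) ⇌ 2 La³⁺(aq) + 3 CO₃²⁻(aq)
For each mole of La₂(CO₃)₃ that dissolves per liter, [La³⁺] = 2s and [CO₃²⁻] = 3s; let s denote this solubility.
Ksp = [La³⁺]^2[CO₃²⁻]^3 = (2s)^2 · (3s)^3 = 108s^5 = 2.11×10⁻³⁴
s = 7.21×10⁻⁸ mol/L
[La³⁺] = 2s = 1.44×10⁻⁷ mol/L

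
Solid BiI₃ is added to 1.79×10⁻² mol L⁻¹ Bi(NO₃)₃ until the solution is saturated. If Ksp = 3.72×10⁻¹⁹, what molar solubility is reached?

BiI₃(s) ⇌ Bi³⁺(aq) + 3 I⁻(aq)
With Bi³⁺ already at 1.79×10⁻² mol L⁻¹ and s small, take [Bi³⁺] ≈ 1.79×10⁻² mol L⁻¹ and [I⁻] = 3s.
Ksp = [Bi³⁺][I⁻]^3 = (1.79×10⁻²)(3s)^3
(3s)^3 = 3.72×10⁻¹⁹ / (1.79×10⁻²) = 2.08×10⁻¹⁷
s = 9.16×10⁻⁷ mol L⁻¹

9.16×10⁻⁷ M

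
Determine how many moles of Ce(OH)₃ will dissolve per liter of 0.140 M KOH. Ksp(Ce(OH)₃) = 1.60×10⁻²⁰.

Ce(OH)₃(s) ⇌ Ce³⁺(aq) + 3 OH⁻(aq)
With OH⁻ already at 0.140 M and s small, take [OH⁻] ≈ 0.140 M and [Ce³⁺] = s.
Ksp = [Ce³⁺][OH⁻]^3 = s(0.140)^3
s = 1.60×10⁻²⁰ / (0.140)^3 = 5.83×10⁻¹⁸
s = 5.83×10⁻¹⁸ M

5.83×10⁻¹⁸ M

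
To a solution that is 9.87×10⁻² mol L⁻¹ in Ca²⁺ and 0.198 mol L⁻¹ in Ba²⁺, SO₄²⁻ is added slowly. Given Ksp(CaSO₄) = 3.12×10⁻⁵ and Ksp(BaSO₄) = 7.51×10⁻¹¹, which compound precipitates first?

The threshold for precipitation is Q = Ksp.
For CaSO₄: [SO₄²⁻] = (Ksp/[Ca²⁺]) = 3.16×10⁻⁴ mol L⁻¹
For BaSO₄: [SO₄²⁻] = (Ksp/[Ba²⁺]) = 3.79×10⁻¹⁰ mol L⁻¹
Since BaSO₄ needs less SO₄²⁻ to reach saturation, it precipitates first.

BaSO₄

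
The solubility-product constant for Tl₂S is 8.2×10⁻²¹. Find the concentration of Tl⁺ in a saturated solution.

2.5×10⁻⁷ M

Tl₂S(s) ⇌ 2 Tl⁺(aq) + S²⁻(aq)
With molar solubility s: [Tl⁺] = 2s, [S²⁻] = s.
Ksp = [Tl⁺]^2[S²⁻] = (2s)^2 · s = 4s^3 = 8.2×10⁻²¹
s = 1.3×10⁻⁷ mol L⁻¹
[Tl⁺] = 2s = 2.5×10⁻⁷ mol L⁻¹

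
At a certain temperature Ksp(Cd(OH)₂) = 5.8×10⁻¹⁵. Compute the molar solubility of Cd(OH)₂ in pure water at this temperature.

1.1×10⁻⁵ M

Cd(OH)₂(s) ⇌ Cd²⁺(aq) + 2 OH⁻(aq)
Let s be the molar solubility. Then [Cd²⁺] = s and [OH⁻] = 2s.
Ksp = [Cd²⁺][OH⁻]^2 = s · (2s)^2 = 4s^3
4s^3 = 5.8×10⁻¹⁵  ⇒  s^3 = 1.5×10⁻¹⁵
s = (1.5×10⁻¹⁵)^(1/3) = 1.1×10⁻⁵ mol/L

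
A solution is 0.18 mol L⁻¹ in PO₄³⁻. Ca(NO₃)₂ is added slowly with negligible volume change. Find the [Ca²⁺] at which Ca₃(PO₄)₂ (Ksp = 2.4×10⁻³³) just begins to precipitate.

Precipitation of each salt begins when its ion product equals Ksp.
Ca₃(PO₄)₂(s) ⇌ 3 Ca²⁺(aq) + 2 PO₄³⁻(aq)
Ksp = [Ca²⁺]^3[PO₄³⁻]^2 = [Ca²⁺]^3(0.18)^2
[Ca²⁺]^3 = 2.4×10⁻³³ / (0.18)^2 = 7.4×10⁻³²
[Ca²⁺] = 4.2×10⁻¹¹ mol L⁻¹

4.2×10⁻¹¹ M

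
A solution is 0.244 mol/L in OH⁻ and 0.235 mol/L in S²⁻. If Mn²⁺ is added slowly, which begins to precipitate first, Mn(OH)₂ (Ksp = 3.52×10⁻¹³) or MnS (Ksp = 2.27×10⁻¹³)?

Each salt precipitates once Q = Ksp for that salt.
For Mn(OH)₂: [Mn²⁺] = (Ksp/[OH⁻]^2) = 5.91×10⁻¹² mol/L
For MnS: [Mn²⁺] = (Ksp/[S²⁻]) = 9.66×10⁻¹³ mol/L
Since MnS needs less Mn²⁺ to reach saturation, it precipitates first.

MnS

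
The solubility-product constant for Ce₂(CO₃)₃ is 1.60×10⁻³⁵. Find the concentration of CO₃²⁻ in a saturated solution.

Ce₂(CO₃)₃(s) ⇌ 2 Ce³⁺(aq) + 3 CO₃²⁻(aq)
For each mole of Ce₂(CO₃)₃ that dissolves per liter, [Ce³⁺] = 2s and [CO₃²⁻] = 3s; let s denote this solubility.
Ksp = [Ce³⁺]^2[CO₃²⁻]^3 = (2s)^2 · (3s)^3 = 108s^5 = 1.60×10⁻³⁵
s = 4.31×10⁻⁸ mol L⁻¹
[CO₃²⁻] = 3s = 1.29×10⁻⁷ mol L⁻¹

1.29×10⁻⁷ M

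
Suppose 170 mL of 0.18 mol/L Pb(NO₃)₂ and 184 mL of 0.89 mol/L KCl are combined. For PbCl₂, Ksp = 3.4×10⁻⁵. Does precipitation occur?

Total volume after mixing = 170 + 184 = 354 mL.
[Pb²⁺] = (0.18)(170)/354 = 8.6×10⁻² mol/L
[Cl⁻] = (0.89)(184)/354 = 0.46 mol/L
Q = [Pb²⁺][Cl⁻]^2 = 1.8×10⁻²
Q = 1.8×10⁻² > Ksp = 3.4×10⁻⁵, so the solution is supersaturated and PbCl₂ precipitates.

Yes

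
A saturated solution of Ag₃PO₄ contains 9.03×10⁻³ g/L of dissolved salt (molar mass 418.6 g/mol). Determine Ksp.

Ksp = 5.85×10⁻¹⁸

Convert to molarity: s = 9.03×10⁻³ / 418.6 = 2.1572×10⁻⁵ mol/L
Ag₃PO₄(s) ⇌ 3 Ag⁺(aq) + PO₄³⁻(aq)
Call the molar solubility s, so that [Ag⁺] = 3s and [PO₄³⁻] = s.
Ksp = [Ag⁺]^3[PO₄³⁻] = (3s)^3 · s = 27s^4
Ksp = 27 × (2.1572×10⁻⁵)^4 = 5.85×10⁻¹⁸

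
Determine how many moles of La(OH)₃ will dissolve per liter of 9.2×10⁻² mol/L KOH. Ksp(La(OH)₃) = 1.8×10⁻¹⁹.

2.3×10⁻¹⁶ M

La(OH)₃(s) ⇌ La³⁺(aq) + 3 OH⁻(aq)
Let s be the solubility of La(OH)₃ here. The common ion gives [OH⁻] ≈ 9.2×10⁻² mol/L, and [La³⁺] = s.
Ksp = [La³⁺][OH⁻]^3 = s(9.2×10⁻²)^3
s = 1.8×10⁻¹⁹ / (9.2×10⁻²)^3 = 2.3×10⁻¹⁶
s = 2.3×10⁻¹⁶ mol/L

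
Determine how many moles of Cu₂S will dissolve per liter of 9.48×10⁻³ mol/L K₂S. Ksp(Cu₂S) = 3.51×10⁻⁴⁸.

Cu₂S(s) ⇌ 2 Cu⁺(aq) + S²⁻(aq)
S²⁻ is already present at 9.48×10⁻³ mol/L. If s mol/L of Cu₂S dissolves, [Cu⁺] = 2s while [S²⁻] ≈ 9.48×10⁻³ mol/L.
Ksp = [Cu⁺]^2[S²⁻] = (2s)^2(9.48×10⁻³)
(2s)^2 = 3.51×10⁻⁴⁸ / (9.48×10⁻³) = 3.70×10⁻⁴⁶
s = 9.62×10⁻²⁴ mol/L

9.62×10⁻²⁴ M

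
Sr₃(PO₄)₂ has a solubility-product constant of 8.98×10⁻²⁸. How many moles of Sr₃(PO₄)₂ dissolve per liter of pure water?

Sr₃(PO₄)₂(s) ⇌ 3 Sr²⁺(aq) + 2 PO₄³⁻(aq)
Call the molar solubility s, so that [Sr²⁺] = 3s and [PO₄³⁻] = 2s.
Ksp = [Sr²⁺]^3[PO₄³⁻]^2 = (3s)^3 · (2s)^2 = 108s^5
108s^5 = 8.98×10⁻²⁸  ⇒  s^5 = 8.31×10⁻³⁰
s = (8.31×10⁻³⁰)^(1/5) = 1.53×10⁻⁶ mol L⁻¹

1.53×10⁻⁶ M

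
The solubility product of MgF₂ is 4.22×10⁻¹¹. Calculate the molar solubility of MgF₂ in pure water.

MgF₂(s) ⇌ Mg²⁺(aq) + 2 F⁻(aq)
Call the molar solubility s, so that [Mg²⁺] = s and [F⁻] = 2s.
Ksp = [Mg²⁺][F⁻]^2 = s · (2s)^2 = 4s^3
4s^3 = 4.22×10⁻¹¹  ⇒  s^3 = 1.06×10⁻¹¹
s = 2.19×10⁻⁴ mol L⁻¹

2.19×10⁻⁴ M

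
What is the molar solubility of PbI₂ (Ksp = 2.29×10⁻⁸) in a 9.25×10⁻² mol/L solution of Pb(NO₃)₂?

2.49×10⁻⁴ M

PbI₂(s) ⇌ Pb²⁺(aq) + 2 I⁻(aq)
The solution already contains Pb²⁺ at 9.25×10⁻² mol/L. Let s be the molar solubility of PbI₂.
[Pb²⁺] ≈ 9.25×10⁻² mol/L (common ion dominates); [I⁻] = 2s.
Ksp = [Pb²⁺][I⁻]^2 = (9.25×10⁻²)(2s)^2
(2s)^2 = 2.29×10⁻⁸ / (9.25×10⁻²) = 2.48×10⁻⁷
s = 2.49×10⁻⁴ mol/L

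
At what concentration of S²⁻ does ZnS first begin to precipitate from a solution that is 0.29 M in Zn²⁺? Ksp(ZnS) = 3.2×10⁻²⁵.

Precipitation of each salt begins when its ion product equals Ksp.
ZnS(s) ⇌ Zn²⁺(aq) + S²⁻(aq)
Ksp = [Zn²⁺][S²⁻] = [S²⁻](0.29)
[S²⁻] = 3.2×10⁻²⁵ / (0.29) = 1.1×10⁻²⁴
[S²⁻] = 1.1×10⁻²⁴ M

1.1×10⁻²⁴ M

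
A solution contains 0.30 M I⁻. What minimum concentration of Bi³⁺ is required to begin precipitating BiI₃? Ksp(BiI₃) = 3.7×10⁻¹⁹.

1.4×10⁻¹⁷ M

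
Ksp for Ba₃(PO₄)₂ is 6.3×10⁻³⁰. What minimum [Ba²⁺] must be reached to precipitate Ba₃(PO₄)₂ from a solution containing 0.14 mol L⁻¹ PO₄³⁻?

6.9×10⁻¹⁰ M

The threshold for precipitation is Q = Ksp.
Ba₃(PO₄)₂(s) ⇌ 3 Ba²⁺(aq) + 2 PO₄³⁻(aq)
Ksp = [Ba²⁺]^3[PO₄³⁻]^2 = [Ba²⁺]^3(0.14)^2
[Ba²⁺]^3 = 6.3×10⁻³⁰ / (0.14)^2 = 3.2×10⁻²⁸
[Ba²⁺] = 6.9×10⁻¹⁰ mol L⁻¹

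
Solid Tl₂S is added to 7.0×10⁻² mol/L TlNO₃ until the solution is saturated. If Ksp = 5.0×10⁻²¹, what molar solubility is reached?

1.0×10⁻¹⁸ M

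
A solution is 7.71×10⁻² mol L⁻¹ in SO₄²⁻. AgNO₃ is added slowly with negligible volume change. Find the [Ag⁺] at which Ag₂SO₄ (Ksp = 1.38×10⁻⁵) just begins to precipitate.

1.34×10⁻² M

A salt starts to precipitate once the ion product Q reaches its Ksp.
Ag₂SO₄(s) ⇌ 2 Ag⁺(aq) + SO₄²⁻(aq)
Ksp = [Ag⁺]^2[SO₄²⁻] = [Ag⁺]^2(7.71×10⁻²)
[Ag⁺]^2 = 1.38×10⁻⁵ / (7.71×10⁻²) = 1.79×10⁻⁴
[Ag⁺] = 1.34×10⁻² mol L⁻¹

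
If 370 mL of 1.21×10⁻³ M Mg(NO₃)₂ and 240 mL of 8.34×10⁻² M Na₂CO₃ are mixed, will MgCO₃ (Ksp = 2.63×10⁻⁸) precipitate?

Total volume after mixing = 370 + 240 = 610 mL.
[Mg²⁺] = (1.21×10⁻³)(370)/610 = 7.34×10⁻⁴ M
[CO₃²⁻] = (8.34×10⁻²)(240)/610 = 3.28×10⁻² M
Q = [Mg²⁺][CO₃²⁻] = 2.41×10⁻⁵
Because Q > Ksp (2.41×10⁻⁵ vs 2.63×10⁻⁸), a precipitate of MgCO₃ forms.

Yes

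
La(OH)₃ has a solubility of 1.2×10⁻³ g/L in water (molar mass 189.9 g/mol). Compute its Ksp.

Convert to molarity: s = 1.2×10⁻³ / 189.9 = 6.319×10⁻⁶ mol/L
La(OH)₃(s) ⇌ La³⁺(aq) + 3 OH⁻(aq)
Let s be the molar solubility. Then [La³⁺] = s and [OH⁻] = 3s.
Ksp = [La³⁺][OH⁻]^3 = s · (3s)^3 = 27s^4
Ksp = 27 × (6.319×10⁻⁶)^4 = 4.3×10⁻²⁰

Ksp = 4.3×10⁻²⁰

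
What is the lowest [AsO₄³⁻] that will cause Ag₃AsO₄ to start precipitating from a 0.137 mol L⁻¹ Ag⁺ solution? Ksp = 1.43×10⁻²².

5.56×10⁻²⁰ M

A salt starts to precipitate once the ion product Q reaches its Ksp.
Ag₃AsO₄(s) ⇌ 3 Ag⁺(aq) + AsO₄³⁻(aq)
Ksp = [Ag⁺]^3[AsO₄³⁻] = [AsO₄³⁻](0.137)^3
[AsO₄³⁻] = 1.43×10⁻²² / (0.137)^3 = 5.56×10⁻²⁰
[AsO₄³⁻] = 5.56×10⁻²⁰ mol L⁻¹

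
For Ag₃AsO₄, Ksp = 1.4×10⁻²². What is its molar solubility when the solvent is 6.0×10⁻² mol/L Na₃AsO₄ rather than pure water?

Ag₃AsO₄(s) ⇌ 3 Ag⁺(aq) + AsO₄³⁻(aq)
Let s be the solubility of Ag₃AsO₄ here. The common ion gives [AsO₄³⁻] ≈ 6.0×10⁻² mol/L, and [Ag⁺] = 3s.
Ksp = [Ag⁺]^3[AsO₄³⁻] = (3s)^3(6.0×10⁻²)
(3s)^3 = 1.4×10⁻²² / (6.0×10⁻²) = 2.3×10⁻²¹
s = 4.4×10⁻⁸ mol/L

4.4×10⁻⁸ M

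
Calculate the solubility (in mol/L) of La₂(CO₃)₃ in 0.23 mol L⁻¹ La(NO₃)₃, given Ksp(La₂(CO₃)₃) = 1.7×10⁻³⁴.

La₂(CO₃)₃(s) ⇌ 2 La³⁺(aq) + 3 CO₃²⁻(aq)
La³⁺ is already present at 0.23 mol L⁻¹. If s mol/L of La₂(CO₃)₃ dissolves, [CO₃²⁻] = 3s while [La³⁺] ≈ 0.23 mol L⁻¹.
Ksp = [La³⁺]^2[CO₃²⁻]^3 = (0.23)^2(3s)^3
(3s)^3 = 1.7×10⁻³⁴ / (0.23)^2 = 3.2×10⁻³³
s = 4.9×10⁻¹² mol L⁻¹

4.9×10⁻¹² M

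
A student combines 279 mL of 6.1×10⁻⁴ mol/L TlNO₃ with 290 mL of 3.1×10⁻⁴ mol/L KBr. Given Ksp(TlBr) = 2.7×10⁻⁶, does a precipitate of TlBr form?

No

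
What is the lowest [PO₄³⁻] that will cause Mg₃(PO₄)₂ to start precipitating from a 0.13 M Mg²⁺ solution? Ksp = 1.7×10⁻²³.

Each salt precipitates once Q = Ksp for that salt.
Mg₃(PO₄)₂(s) ⇌ 3 Mg²⁺(aq) + 2 PO₄³⁻(aq)
Ksp = [Mg²⁺]^3[PO₄³⁻]^2 = [PO₄³⁻]^2(0.13)^3
[PO₄³⁻]^2 = 1.7×10⁻²³ / (0.13)^3 = 7.7×10⁻²¹
[PO₄³⁻] = 8.8×10⁻¹¹ M

8.8×10⁻¹¹ M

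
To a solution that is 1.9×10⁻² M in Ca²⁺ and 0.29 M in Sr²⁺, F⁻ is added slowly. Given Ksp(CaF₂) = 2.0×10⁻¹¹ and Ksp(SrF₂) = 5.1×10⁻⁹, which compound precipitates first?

CaF₂

The threshold for precipitation is Q = Ksp.
For CaF₂: [F⁻] = (Ksp/[Ca²⁺])^(1/2) = 3.2×10⁻⁵ M
For SrF₂: [F⁻] = (Ksp/[Sr²⁺])^(1/2) = 1.3×10⁻⁴ M
The smaller threshold [F⁻] is reached first, so CaF₂ precipitates first.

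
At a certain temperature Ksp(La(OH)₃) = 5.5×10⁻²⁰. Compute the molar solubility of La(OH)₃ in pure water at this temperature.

La(OH)₃(s) ⇌ La³⁺(aq) + 3 OH⁻(aq)
If s mol/L of La(OH)₃ dissolves, [La³⁺] = s and [OH⁻] = 3s.
Ksp = [La³⁺][OH⁻]^3 = s · (3s)^3 = 27s^4
27s^4 = 5.5×10⁻²⁰  ⇒  s^4 = 2.0×10⁻²¹
Taking the 4th root, s = 6.7×10⁻⁶ mol/L.

6.7×10⁻⁶ M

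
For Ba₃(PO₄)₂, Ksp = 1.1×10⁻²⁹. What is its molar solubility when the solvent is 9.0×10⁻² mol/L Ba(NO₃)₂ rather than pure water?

Ba₃(PO₄)₂(s) ⇌ 3 Ba²⁺(aq) + 2 PO₄³⁻(aq)
Ba²⁺ is already present at 9.0×10⁻² mol/L. If s mol/L of Ba₃(PO₄)₂ dissolves, [PO₄³⁻] = 2s while [Ba²⁺] ≈ 9.0×10⁻² mol/L.
Ksp = [Ba²⁺]^3[PO₄³⁻]^2 = (9.0×10⁻²)^3(2s)^2
(2s)^2 = 1.1×10⁻²⁹ / (9.0×10⁻²)^3 = 1.5×10⁻²⁶
s = 6.1×10⁻¹⁴ mol/L

6.1×10⁻¹⁴ M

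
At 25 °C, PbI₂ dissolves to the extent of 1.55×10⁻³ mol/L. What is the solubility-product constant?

PbI₂(s) ⇌ Pb²⁺(aq) + 2 I⁻(aq)
For each mole of PbI₂ that dissolves per liter, [Pb²⁺] = s and [I⁻] = 2s; let s denote this solubility.
Ksp = [Pb²⁺][I⁻]^2 = s · (2s)^2 = 4s^3
Ksp = 4 × (1.55×10⁻³)^3 = 1.49×10⁻⁸

Ksp = 1.49×10⁻⁸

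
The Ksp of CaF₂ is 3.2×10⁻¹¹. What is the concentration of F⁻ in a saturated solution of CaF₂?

4.0×10⁻⁴ M

CaF₂(s) ⇌ Ca²⁺(aq) + 2 F⁻(aq)
For each mole of CaF₂ that dissolves per liter, [Ca²⁺] = s and [F⁻] = 2s; let s denote this solubility.
Ksp = [Ca²⁺][F⁻]^2 = s · (2s)^2 = 4s^3 = 3.2×10⁻¹¹
s = 2.0×10⁻⁴ mol/L
[F⁻] = 2s = 4.0×10⁻⁴ mol/L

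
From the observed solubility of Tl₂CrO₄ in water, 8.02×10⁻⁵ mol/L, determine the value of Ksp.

Ksp = 2.06×10⁻¹²

Tl₂CrO₄(s) ⇌ 2 Tl⁺(aq) + CrO₄²⁻(aq)
If s mol/L of Tl₂CrO₄ dissolves, [Tl⁺] = 2s and [CrO₄²⁻] = s.
Ksp = [Tl⁺]^2[CrO₄²⁻] = (2s)^2 · s = 4s^3
Ksp = 4 × (8.02×10⁻⁵)^3 = 2.06×10⁻¹²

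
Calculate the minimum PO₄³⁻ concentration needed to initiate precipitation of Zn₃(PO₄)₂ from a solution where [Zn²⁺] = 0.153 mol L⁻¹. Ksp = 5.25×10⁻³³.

1.21×10⁻¹⁵ M

Precipitation begins when Q = Ksp.
Zn₃(PO₄)₂(s) ⇌ 3 Zn²⁺(aq) + 2 PO₄³⁻(aq)
Ksp = [Zn²⁺]^3[PO₄³⁻]^2 = [PO₄³⁻]^2(0.153)^3
[PO₄³⁻]^2 = 5.25×10⁻³³ / (0.153)^3 = 1.47×10⁻³⁰
[PO₄³⁻] = 1.21×10⁻¹⁵ mol L⁻¹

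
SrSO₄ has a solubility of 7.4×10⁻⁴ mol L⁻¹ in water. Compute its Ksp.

Ksp = 5.5×10⁻⁷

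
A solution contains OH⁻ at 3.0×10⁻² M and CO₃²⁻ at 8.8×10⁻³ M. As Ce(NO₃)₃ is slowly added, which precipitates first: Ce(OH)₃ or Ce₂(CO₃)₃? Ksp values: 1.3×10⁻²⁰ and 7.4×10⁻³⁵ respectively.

Ce(OH)₃

Precipitation begins when Q = Ksp.
For Ce(OH)₃: [Ce³⁺] = (Ksp/[OH⁻]^3) = 4.8×10⁻¹⁶ M
For Ce₂(CO₃)₃: [Ce³⁺] = (Ksp/[CO₃²⁻]^3)^(1/2) = 1.0×10⁻¹⁴ M
The smaller threshold [Ce³⁺] is reached first, so Ce(OH)₃ precipitates first.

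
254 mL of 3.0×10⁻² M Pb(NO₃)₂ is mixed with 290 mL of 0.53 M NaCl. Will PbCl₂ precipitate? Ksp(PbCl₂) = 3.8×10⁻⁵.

Yes

After mixing, V = 254 mL + 290 mL = 544 mL.
[Pb²⁺] = (3.0×10⁻²)(254)/544 = 1.4×10⁻² M
[Cl⁻] = (0.53)(290)/544 = 0.28 M
Q = [Pb²⁺][Cl⁻]^2 = 1.1×10⁻³
Since Q (1.1×10⁻³) exceeds Ksp (3.8×10⁻⁵), PbCl₂ will precipitate.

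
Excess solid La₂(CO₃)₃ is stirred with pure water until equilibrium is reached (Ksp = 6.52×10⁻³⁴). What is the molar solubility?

La₂(CO₃)₃(s) ⇌ 2 La³⁺(aq) + 3 CO₃²⁻(aq)
Call the molar solubility s, so that [La³⁺] = 2s and [CO₃²⁻] = 3s.
Ksp = [La³⁺]^2[CO₃²⁻]^3 = (2s)^2 · (3s)^3 = 108s^5
108s^5 = 6.52×10⁻³⁴  ⇒  s^5 = 6.04×10⁻³⁶
s = 9.04×10⁻⁸ mol L⁻¹

9.04×10⁻⁸ M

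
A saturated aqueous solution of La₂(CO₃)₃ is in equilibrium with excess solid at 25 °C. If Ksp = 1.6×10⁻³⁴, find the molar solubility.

La₂(CO₃)₃(s) ⇌ 2 La³⁺(aq) + 3 CO₃²⁻(aq)
Call the molar solubility s, so that [La³⁺] = 2s and [CO₃²⁻] = 3s.
Ksp = [La³⁺]^2[CO₃²⁻]^3 = (2s)^2 · (3s)^3 = 108s^5
108s^5 = 1.6×10⁻³⁴  ⇒  s^5 = 1.5×10⁻³⁶
Taking the 5th root, s = 6.8×10⁻⁸ M.

6.8×10⁻⁸ M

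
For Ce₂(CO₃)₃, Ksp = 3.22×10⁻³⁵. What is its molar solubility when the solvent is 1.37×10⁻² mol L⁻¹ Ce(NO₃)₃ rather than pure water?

1.85×10⁻¹¹ M

Ce₂(CO₃)₃(s) ⇌ 2 Ce³⁺(aq) + 3 CO₃²⁻(aq)
Let s be the solubility of Ce₂(CO₃)₃ here. The common ion gives [Ce³⁺] ≈ 1.37×10⁻² mol L⁻¹, and [CO₃²⁻] = 3s.
Ksp = [Ce³⁺]^2[CO₃²⁻]^3 = (1.37×10⁻²)^2(3s)^3
(3s)^3 = 3.22×10⁻³⁵ / (1.37×10⁻²)^2 = 1.72×10⁻³¹
s = 1.85×10⁻¹¹ mol L⁻¹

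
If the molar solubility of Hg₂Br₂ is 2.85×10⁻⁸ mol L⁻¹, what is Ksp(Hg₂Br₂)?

Ksp = 9.26×10⁻²³

Hg₂Br₂(s) ⇌ Hg₂²⁺(aq) + 2 Br⁻(aq)
If s mol/L of Hg₂Br₂ dissolves, [Hg₂²⁺] = s and [Br⁻] = 2s.
Ksp = [Hg₂²⁺][Br⁻]^2 = s · (2s)^2 = 4s^3
Ksp = 4 × (2.85×10⁻⁸)^3 = 9.26×10⁻²³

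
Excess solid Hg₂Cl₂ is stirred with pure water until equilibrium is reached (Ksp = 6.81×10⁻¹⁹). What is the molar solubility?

5.54×10⁻⁷ M

Hg₂Cl₂(s) ⇌ Hg₂²⁺(aq) + 2 Cl⁻(aq)
With molar solubility s: [Hg₂²⁺] = s, [Cl⁻] = 2s.
Ksp = [Hg₂²⁺][Cl⁻]^2 = s · (2s)^2 = 4s^3
4s^3 = 6.81×10⁻¹⁹  ⇒  s^3 = 1.70×10⁻¹⁹
s = 5.54×10⁻⁷ M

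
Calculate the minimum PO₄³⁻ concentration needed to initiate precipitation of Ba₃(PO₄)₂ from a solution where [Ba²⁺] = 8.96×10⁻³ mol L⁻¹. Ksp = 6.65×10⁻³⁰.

Precipitation begins when Q = Ksp.
Ba₃(PO₄)₂(s) ⇌ 3 Ba²⁺(aq) + 2 PO₄³⁻(aq)
Ksp = [Ba²⁺]^3[PO₄³⁻]^2 = [PO₄³⁻]^2(8.96×10⁻³)^3
[PO₄³⁻]^2 = 6.65×10⁻³⁰ / (8.96×10⁻³)^3 = 9.24×10⁻²⁴
[PO₄³⁻] = 3.04×10⁻¹² mol L⁻¹

3.04×10⁻¹² M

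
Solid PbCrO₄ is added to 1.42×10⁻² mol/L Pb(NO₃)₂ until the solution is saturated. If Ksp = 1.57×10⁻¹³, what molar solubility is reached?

1.11×10⁻¹¹ M

PbCrO₄(s) ⇌ Pb²⁺(aq) + CrO₄²⁻(aq)
Let s be the solubility of PbCrO₄ here. The common ion gives [Pb²⁺] ≈ 1.42×10⁻² mol/L, and [CrO₄²⁻] = s.
Ksp = [Pb²⁺][CrO₄²⁻] = (1.42×10⁻²)s
s = 1.57×10⁻¹³ / (1.42×10⁻²) = 1.11×10⁻¹¹
s = 1.11×10⁻¹¹ mol/L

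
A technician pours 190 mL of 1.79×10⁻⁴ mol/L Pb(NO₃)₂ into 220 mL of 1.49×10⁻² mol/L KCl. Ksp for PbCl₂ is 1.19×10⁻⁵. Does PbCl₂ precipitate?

No

The combined volume is 410 mL.
[Pb²⁺] = (1.79×10⁻⁴)(190)/410 = 8.30×10⁻⁵ mol/L
[Cl⁻] = (1.49×10⁻²)(220)/410 = 8.00×10⁻³ mol/L
Q = [Pb²⁺][Cl⁻]^2 = 5.30×10⁻⁹
Q = 5.30×10⁻⁹ < Ksp = 1.19×10⁻⁵, so the solution is unsaturated and no precipitate forms.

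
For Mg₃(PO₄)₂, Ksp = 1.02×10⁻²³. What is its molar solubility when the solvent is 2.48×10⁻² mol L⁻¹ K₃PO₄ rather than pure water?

Mg₃(PO₄)₂(s) ⇌ 3 Mg²⁺(aq) + 2 PO₄³⁻(aq)
With PO₄³⁻ already at 2.48×10⁻² mol L⁻¹ and s small, take [PO₄³⁻] ≈ 2.48×10⁻² mol L⁻¹ and [Mg²⁺] = 3s.
Ksp = [Mg²⁺]^3[PO₄³⁻]^2 = (3s)^3(2.48×10⁻²)^2
(3s)^3 = 1.02×10⁻²³ / (2.48×10⁻²)^2 = 1.66×10⁻²⁰
s = 8.50×10⁻⁸ mol L⁻¹

8.50×10⁻⁸ M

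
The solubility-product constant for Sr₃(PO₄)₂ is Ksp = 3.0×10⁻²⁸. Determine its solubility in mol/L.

1.2×10⁻⁶ M

Sr₃(PO₄)₂(s) ⇌ 3 Sr²⁺(aq) + 2 PO₄³⁻(aq)
With molar solubility s: [Sr²⁺] = 3s, [PO₄³⁻] = 2s.
Ksp = [Sr²⁺]^3[PO₄³⁻]^2 = (3s)^3 · (2s)^2 = 108s^5
108s^5 = 3.0×10⁻²⁸  ⇒  s^5 = 2.8×10⁻³⁰
s = (2.8×10⁻³⁰)^(1/5) = 1.2×10⁻⁶ mol/L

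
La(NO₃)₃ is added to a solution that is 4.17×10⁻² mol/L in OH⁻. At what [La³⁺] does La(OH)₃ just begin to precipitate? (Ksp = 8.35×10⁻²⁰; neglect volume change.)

1.15×10⁻¹⁵ M

The threshold for precipitation is Q = Ksp.
La(OH)₃(s) ⇌ La³⁺(aq) + 3 OH⁻(aq)
Ksp = [La³⁺][OH⁻]^3 = [La³⁺](4.17×10⁻²)^3
[La³⁺] = 8.35×10⁻²⁰ / (4.17×10⁻²)^3 = 1.15×10⁻¹⁵
[La³⁺] = 1.15×10⁻¹⁵ mol/L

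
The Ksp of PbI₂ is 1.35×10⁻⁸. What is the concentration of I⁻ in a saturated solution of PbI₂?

PbI₂(s) ⇌ Pb²⁺(aq) + 2 I⁻(aq)
Call the molar solubility s, so that [Pb²⁺] = s and [I⁻] = 2s.
Ksp = [Pb²⁺][I⁻]^2 = s · (2s)^2 = 4s^3 = 1.35×10⁻⁸
s = 1.50×10⁻³ mol/L
[I⁻] = 2s = 3.00×10⁻³ mol/L

3.00×10⁻³ M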